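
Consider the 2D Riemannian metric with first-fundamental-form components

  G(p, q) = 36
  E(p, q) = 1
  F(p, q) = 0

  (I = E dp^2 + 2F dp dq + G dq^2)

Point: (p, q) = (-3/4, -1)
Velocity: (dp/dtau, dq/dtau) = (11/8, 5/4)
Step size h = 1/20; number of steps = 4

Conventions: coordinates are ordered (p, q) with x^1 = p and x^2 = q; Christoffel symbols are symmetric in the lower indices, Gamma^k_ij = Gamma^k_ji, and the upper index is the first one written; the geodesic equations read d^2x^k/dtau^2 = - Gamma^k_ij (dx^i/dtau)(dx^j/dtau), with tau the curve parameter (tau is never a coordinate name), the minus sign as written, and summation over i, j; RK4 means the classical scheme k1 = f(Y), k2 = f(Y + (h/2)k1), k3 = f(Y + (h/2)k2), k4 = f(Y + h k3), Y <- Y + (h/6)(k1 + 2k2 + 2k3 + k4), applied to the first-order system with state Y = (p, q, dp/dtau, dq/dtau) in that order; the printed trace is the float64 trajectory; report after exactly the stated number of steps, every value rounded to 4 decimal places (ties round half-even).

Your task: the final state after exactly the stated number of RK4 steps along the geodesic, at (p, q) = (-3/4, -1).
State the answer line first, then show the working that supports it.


Answer: p = -0.4750, q = -0.7500, dp/dtau = 1.3750, dq/dtau = 1.2500

f(Y) = (dp/dtau, dq/dtau, -Gamma^p_ij Y'^i Y'^j, -Gamma^q_ij Y'^i Y'^j) with the Gammas evaluated at the stage position; h = 0.050000; intermediate values shown to 6 dp
step 0: p = -0.7500, q = -1.0000, dp/dtau = 1.3750, dq/dtau = 1.2500
step 1:
  k1: at (p, q) = (-0.750000, -1.000000), (dp/dtau, dq/dtau) = (1.375000, 1.250000); Gamma_ppp = 0.000000, Gamma_ppq = 0.000000, Gamma_pqq = 0.000000, Gamma_qpp = 0.000000, Gamma_qpq = 0.000000, Gamma_qqq = 0.000000; k1 = (1.375000, 1.250000, 0.000000, 0.000000)
  k2: at (p, q) = (-0.715625, -0.968750), (dp/dtau, dq/dtau) = (1.375000, 1.250000); Gamma_ppp = 0.000000, Gamma_ppq = 0.000000, Gamma_pqq = 0.000000, Gamma_qpp = 0.000000, Gamma_qpq = 0.000000, Gamma_qqq = 0.000000; k2 = (1.375000, 1.250000, 0.000000, 0.000000)
  k3: at (p, q) = (-0.715625, -0.968750), (dp/dtau, dq/dtau) = (1.375000, 1.250000); Gamma_ppp = 0.000000, Gamma_ppq = 0.000000, Gamma_pqq = 0.000000, Gamma_qpp = 0.000000, Gamma_qpq = 0.000000, Gamma_qqq = 0.000000; k3 = (1.375000, 1.250000, 0.000000, 0.000000)
  k4: at (p, q) = (-0.681250, -0.937500), (dp/dtau, dq/dtau) = (1.375000, 1.250000); Gamma_ppp = 0.000000, Gamma_ppq = 0.000000, Gamma_pqq = 0.000000, Gamma_qpp = 0.000000, Gamma_qpq = 0.000000, Gamma_qqq = 0.000000; k4 = (1.375000, 1.250000, 0.000000, 0.000000)
  Y <- Y + (h/6)(k1 + 2k2 + 2k3 + k4): p = -0.6813, q = -0.9375, dp/dtau = 1.3750, dq/dtau = 1.2500
step 2:
  k1: at (p, q) = (-0.681250, -0.937500), (dp/dtau, dq/dtau) = (1.375000, 1.250000); Gamma_ppp = 0.000000, Gamma_ppq = 0.000000, Gamma_pqq = 0.000000, Gamma_qpp = 0.000000, Gamma_qpq = 0.000000, Gamma_qqq = 0.000000; k1 = (1.375000, 1.250000, 0.000000, 0.000000)
  k2: at (p, q) = (-0.646875, -0.906250), (dp/dtau, dq/dtau) = (1.375000, 1.250000); Gamma_ppp = 0.000000, Gamma_ppq = 0.000000, Gamma_pqq = 0.000000, Gamma_qpp = 0.000000, Gamma_qpq = 0.000000, Gamma_qqq = 0.000000; k2 = (1.375000, 1.250000, 0.000000, 0.000000)
  k3: at (p, q) = (-0.646875, -0.906250), (dp/dtau, dq/dtau) = (1.375000, 1.250000); Gamma_ppp = 0.000000, Gamma_ppq = 0.000000, Gamma_pqq = 0.000000, Gamma_qpp = 0.000000, Gamma_qpq = 0.000000, Gamma_qqq = 0.000000; k3 = (1.375000, 1.250000, 0.000000, 0.000000)
  k4: at (p, q) = (-0.612500, -0.875000), (dp/dtau, dq/dtau) = (1.375000, 1.250000); Gamma_ppp = 0.000000, Gamma_ppq = 0.000000, Gamma_pqq = 0.000000, Gamma_qpp = 0.000000, Gamma_qpq = 0.000000, Gamma_qqq = 0.000000; k4 = (1.375000, 1.250000, 0.000000, 0.000000)
  Y <- Y + (h/6)(k1 + 2k2 + 2k3 + k4): p = -0.6125, q = -0.8750, dp/dtau = 1.3750, dq/dtau = 1.2500
step 3:
  k1: at (p, q) = (-0.612500, -0.875000), (dp/dtau, dq/dtau) = (1.375000, 1.250000); Gamma_ppp = 0.000000, Gamma_ppq = 0.000000, Gamma_pqq = 0.000000, Gamma_qpp = 0.000000, Gamma_qpq = 0.000000, Gamma_qqq = 0.000000; k1 = (1.375000, 1.250000, 0.000000, 0.000000)
  k2: at (p, q) = (-0.578125, -0.843750), (dp/dtau, dq/dtau) = (1.375000, 1.250000); Gamma_ppp = 0.000000, Gamma_ppq = 0.000000, Gamma_pqq = 0.000000, Gamma_qpp = 0.000000, Gamma_qpq = 0.000000, Gamma_qqq = 0.000000; k2 = (1.375000, 1.250000, 0.000000, 0.000000)
  k3: at (p, q) = (-0.578125, -0.843750), (dp/dtau, dq/dtau) = (1.375000, 1.250000); Gamma_ppp = 0.000000, Gamma_ppq = 0.000000, Gamma_pqq = 0.000000, Gamma_qpp = 0.000000, Gamma_qpq = 0.000000, Gamma_qqq = 0.000000; k3 = (1.375000, 1.250000, 0.000000, 0.000000)
  k4: at (p, q) = (-0.543750, -0.812500), (dp/dtau, dq/dtau) = (1.375000, 1.250000); Gamma_ppp = 0.000000, Gamma_ppq = 0.000000, Gamma_pqq = 0.000000, Gamma_qpp = 0.000000, Gamma_qpq = 0.000000, Gamma_qqq = 0.000000; k4 = (1.375000, 1.250000, 0.000000, 0.000000)
  Y <- Y + (h/6)(k1 + 2k2 + 2k3 + k4): p = -0.5438, q = -0.8125, dp/dtau = 1.3750, dq/dtau = 1.2500
step 4:
  k1: at (p, q) = (-0.543750, -0.812500), (dp/dtau, dq/dtau) = (1.375000, 1.250000); Gamma_ppp = 0.000000, Gamma_ppq = 0.000000, Gamma_pqq = 0.000000, Gamma_qpp = 0.000000, Gamma_qpq = 0.000000, Gamma_qqq = 0.000000; k1 = (1.375000, 1.250000, 0.000000, 0.000000)
  k2: at (p, q) = (-0.509375, -0.781250), (dp/dtau, dq/dtau) = (1.375000, 1.250000); Gamma_ppp = 0.000000, Gamma_ppq = 0.000000, Gamma_pqq = 0.000000, Gamma_qpp = 0.000000, Gamma_qpq = 0.000000, Gamma_qqq = 0.000000; k2 = (1.375000, 1.250000, 0.000000, 0.000000)
  k3: at (p, q) = (-0.509375, -0.781250), (dp/dtau, dq/dtau) = (1.375000, 1.250000); Gamma_ppp = 0.000000, Gamma_ppq = 0.000000, Gamma_pqq = 0.000000, Gamma_qpp = 0.000000, Gamma_qpq = 0.000000, Gamma_qqq = 0.000000; k3 = (1.375000, 1.250000, 0.000000, 0.000000)
  k4: at (p, q) = (-0.475000, -0.750000), (dp/dtau, dq/dtau) = (1.375000, 1.250000); Gamma_ppp = 0.000000, Gamma_ppq = 0.000000, Gamma_pqq = 0.000000, Gamma_qpp = 0.000000, Gamma_qpq = 0.000000, Gamma_qqq = 0.000000; k4 = (1.375000, 1.250000, 0.000000, 0.000000)
  Y <- Y + (h/6)(k1 + 2k2 + 2k3 + k4): p = -0.4750, q = -0.7500, dp/dtau = 1.3750, dq/dtau = 1.2500


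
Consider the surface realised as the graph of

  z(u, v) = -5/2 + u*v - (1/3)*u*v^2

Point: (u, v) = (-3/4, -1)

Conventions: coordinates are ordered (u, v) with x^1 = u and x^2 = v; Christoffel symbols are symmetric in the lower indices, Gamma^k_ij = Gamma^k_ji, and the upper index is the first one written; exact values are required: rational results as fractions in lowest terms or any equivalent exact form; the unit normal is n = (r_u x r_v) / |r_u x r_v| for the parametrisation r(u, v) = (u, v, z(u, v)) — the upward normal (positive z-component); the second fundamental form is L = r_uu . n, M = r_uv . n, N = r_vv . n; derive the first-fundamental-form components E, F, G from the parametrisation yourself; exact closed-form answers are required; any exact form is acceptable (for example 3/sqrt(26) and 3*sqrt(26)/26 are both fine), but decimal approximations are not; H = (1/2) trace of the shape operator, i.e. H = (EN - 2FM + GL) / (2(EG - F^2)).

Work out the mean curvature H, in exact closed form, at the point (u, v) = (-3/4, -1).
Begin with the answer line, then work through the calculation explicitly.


Answer: H = -144/625

z_u = -4/3, z_v = -5/4, z_uu = 0, z_uv = 5/3, z_vv = 1/2
E = 25/9, F = 5/3, G = 41/16; answer radicand W^2 = 625/144
unnormalised second-form numerators: l = 0, m = 5/3, n = 1/2; L = l/sqrt(625/144), and similarly M = m/sqrt(W^2), N = n/sqrt(W^2)
H = (E*n - 2*F*m + G*l) / (2*(EG - F^2)*sqrt(W^2)); E*n - 2*F*m + G*l = -25/6, EG - F^2 = 625/144, so H = (-12/25)/sqrt(625/144)


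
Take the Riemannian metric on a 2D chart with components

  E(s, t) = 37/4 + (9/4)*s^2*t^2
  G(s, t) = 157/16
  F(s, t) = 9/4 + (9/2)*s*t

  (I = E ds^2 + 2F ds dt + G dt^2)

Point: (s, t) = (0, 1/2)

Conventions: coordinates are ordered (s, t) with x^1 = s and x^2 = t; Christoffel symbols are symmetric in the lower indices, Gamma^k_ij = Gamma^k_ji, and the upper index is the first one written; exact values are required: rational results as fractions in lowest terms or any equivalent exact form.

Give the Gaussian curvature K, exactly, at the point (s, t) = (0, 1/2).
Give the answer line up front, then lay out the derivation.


Answer: K = 288/5485

E = 37/4, F = 9/4, G = 157/16, EG - F^2 = 5485/64 at the point
E_s = 0, E_t = 0, F_s = 9/4, F_t = 0, G_s = 0, G_t = 0
E_tt = 0, F_st = 9/2, G_ss = 0
K follows from Brioschi's formula, (det M1 - det M2)/(EG - F^2)^2.
M1 = [[-E_tt/2 + F_st - G_ss/2, E_s/2, F_s - E_t/2], [F_t - G_s/2, E, F], [G_t/2, F, G]] = [[9/2, 0, 9/4], [0, 37/4, 9/4], [0, 9/4, 157/16]]; det M1 = 49365/128
M2 = [[0, E_t/2, G_s/2], [E_t/2, E, F], [G_s/2, F, G]] = [[0, 0, 0], [0, 37/4, 9/4], [0, 9/4, 157/16]]; det M2 = 0
det M1 - det M2 = 49365/128; K = 49365/128 / (5485/64)^2 = 288/5485


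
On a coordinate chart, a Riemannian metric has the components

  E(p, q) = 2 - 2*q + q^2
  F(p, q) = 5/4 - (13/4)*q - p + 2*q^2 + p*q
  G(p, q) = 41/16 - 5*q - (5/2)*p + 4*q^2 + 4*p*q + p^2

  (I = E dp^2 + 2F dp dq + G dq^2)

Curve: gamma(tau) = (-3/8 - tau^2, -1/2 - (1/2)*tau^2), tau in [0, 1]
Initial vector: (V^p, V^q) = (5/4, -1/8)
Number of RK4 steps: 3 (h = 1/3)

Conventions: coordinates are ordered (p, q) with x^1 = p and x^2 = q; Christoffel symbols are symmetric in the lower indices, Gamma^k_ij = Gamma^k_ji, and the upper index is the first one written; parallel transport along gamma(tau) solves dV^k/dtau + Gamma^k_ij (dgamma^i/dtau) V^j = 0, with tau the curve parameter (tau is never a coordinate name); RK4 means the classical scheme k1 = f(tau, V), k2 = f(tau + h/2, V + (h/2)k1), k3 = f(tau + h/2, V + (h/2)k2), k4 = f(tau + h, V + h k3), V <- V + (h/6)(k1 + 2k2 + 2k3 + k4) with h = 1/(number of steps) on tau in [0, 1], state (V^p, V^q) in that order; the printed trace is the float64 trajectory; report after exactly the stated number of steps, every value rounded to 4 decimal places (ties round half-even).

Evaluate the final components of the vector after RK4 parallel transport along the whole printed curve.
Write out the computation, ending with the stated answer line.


gamma'(tau) = (-2*tau, -tau); f(tau, V)^k = -Gamma^k_ij(gamma(tau)) gamma'^i(tau) V^j; h = 1/3; intermediate values shown to 6 dp
curve data and Christoffel symbols at the stage parameters:
  tau = 0.000000: gamma = (-0.375000, -0.500000), gamma' = (0.000000, 0.000000); Gamma_ppp = 0.000000, Gamma_ppq = -0.147920, Gamma_pqq = -0.295840, Gamma_qpp = 0.000000, Gamma_qpq = -0.258860, Gamma_qqq = -0.517720
  tau = 0.166667: gamma = (-0.402778, -0.513889), gamma' = (-0.333333, -0.166667); Gamma_ppp = 0.000000, Gamma_ppq = -0.144493, Gamma_pqq = -0.288986, Gamma_qpp = 0.000000, Gamma_qpq = -0.255846, Gamma_qqq = -0.511691
  tau = 0.333333: gamma = (-0.486111, -0.555556), gamma' = (-0.666667, -0.333333); Gamma_ppp = 0.000000, Gamma_ppq = -0.134956, Gamma_pqq = -0.269911, Gamma_qpp = 0.000000, Gamma_qpq = -0.247017, Gamma_qqq = -0.494034
  tau = 0.500000: gamma = (-0.625000, -0.625000), gamma' = (-1.000000, -0.500000); Gamma_ppp = 0.000000, Gamma_ppq = -0.121212, Gamma_pqq = -0.242424, Gamma_qpp = 0.000000, Gamma_qpq = -0.233100, Gamma_qqq = -0.466200
  tau = 0.666667: gamma = (-0.819444, -0.722222), gamma' = (-1.333333, -0.666667); Gamma_ppp = 0.000000, Gamma_ppq = -0.105571, Gamma_pqq = -0.211141, Gamma_qpp = 0.000000, Gamma_qpq = -0.215398, Gamma_qqq = -0.430796
  tau = 0.833333: gamma = (-1.069444, -0.847222), gamma' = (-1.666667, -0.833333); Gamma_ppp = 0.000000, Gamma_ppq = -0.090005, Gamma_pqq = -0.180010, Gamma_qpp = 0.000000, Gamma_qpq = -0.195575, Gamma_qqq = -0.391150
  tau = 1.000000: gamma = (-1.375000, -1.000000), gamma' = (-2.000000, -1.000000); Gamma_ppp = 0.000000, Gamma_ppq = -0.075784, Gamma_pqq = -0.151569, Gamma_qpp = 0.000000, Gamma_qpq = -0.175252, Gamma_qqq = -0.350503
step 0: V^p = 1.2500, V^q = -0.1250
step 1: k1 = (0.000000, 0.000000), k2 = (-0.018062, -0.031981), k3 = (-0.017476, -0.030943), k4 = (-0.031621, -0.057877); V <- V + (h/6)(k1 + 2k2 + 2k3 + k4): V^p = 1.2443, V^q = -0.1352
step 2: k1 = (-0.031646, -0.057923), k2 = (-0.039974, -0.076874), k3 = (-0.039125, -0.075240), k4 = (-0.041532, -0.084738); V <- V + (h/6)(k1 + 2k2 + 2k3 + k4): V^p = 1.2314, V^q = -0.1600
step 3: k1 = (-0.041616, -0.084911), k2 = (-0.039584, -0.086014), k3 = (-0.039555, -0.085949), k4 = (-0.035128, -0.081233); V <- V + (h/6)(k1 + 2k2 + 2k3 + k4): V^p = 1.2184, V^q = -0.1884

Answer: V^p = 1.2184, V^q = -0.1884


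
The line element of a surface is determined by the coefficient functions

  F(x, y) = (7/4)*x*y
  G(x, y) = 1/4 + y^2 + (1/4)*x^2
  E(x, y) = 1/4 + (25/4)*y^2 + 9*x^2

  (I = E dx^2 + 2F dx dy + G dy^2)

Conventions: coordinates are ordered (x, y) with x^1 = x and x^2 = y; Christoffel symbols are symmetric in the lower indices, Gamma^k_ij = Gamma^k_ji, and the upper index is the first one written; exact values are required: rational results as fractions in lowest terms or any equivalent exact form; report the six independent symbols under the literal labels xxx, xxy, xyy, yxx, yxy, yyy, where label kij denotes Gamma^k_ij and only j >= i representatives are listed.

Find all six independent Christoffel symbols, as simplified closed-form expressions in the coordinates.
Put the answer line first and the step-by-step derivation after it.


Answer: Gamma_xxx = (36*x^3 + 270*x*y^2 + 36*x)/(36*x^4 + 120*x^2*y^2 + 37*x^2 + 100*y^4 + 29*y^2 + 1), Gamma_xxy = (18*x^2*y + 100*y^3 + 25*y)/(36*x^4 + 120*x^2*y^2 + 37*x^2 + 100*y^4 + 29*y^2 + 1), Gamma_xyy = (6*x^3 - 4*x*y^2 + 6*x)/(36*x^4 + 120*x^2*y^2 + 37*x^2 + 100*y^4 + 29*y^2 + 1), Gamma_yxx = (-900*x^2*y - 450*y^3 - 18*y)/(36*x^4 + 120*x^2*y^2 + 37*x^2 + 100*y^4 + 29*y^2 + 1), Gamma_yxy = (36*x^3 - 150*x*y^2 + x)/(36*x^4 + 120*x^2*y^2 + 37*x^2 + 100*y^4 + 29*y^2 + 1), Gamma_yyy = (102*x^2*y + 100*y^3 + 4*y)/(36*x^4 + 120*x^2*y^2 + 37*x^2 + 100*y^4 + 29*y^2 + 1)

E = 1/4 + (25/4)*y^2 + 9*x^2; F = (7/4)*x*y; G = 1/4 + y^2 + (1/4)*x^2
Gamma^k_ij = (1/2) g^{kl} (d_i g_jl + d_j g_il - d_l g_ij), with g^inv = (1/(EG-F^2)) [[G, -F], [-F, E]]
first partials: E_x = 18*x, E_y = (25/2)*y, F_x = (7/4)*y, F_y = (7/4)*x, G_x = (1/2)*x, G_y = 2*y
D = EG - F^2 = 1/16 + (29/16)*y^2 + (37/16)*x^2 + (25/4)*y^4 + (15/2)*x^2*y^2 + (9/4)*x^4
expanded: Gamma^x_xx = (G E_x - 2F F_x + F E_y)/(2D), Gamma^x_xy = (G E_y - F G_x)/(2D), Gamma^x_yy = (2G F_y - G G_x - F G_y)/(2D), Gamma^y_xx = (2E F_x - E E_y - F E_x)/(2D), Gamma^y_xy = (E G_x - F E_y)/(2D), Gamma^y_yy = (E G_y - 2F F_y + F G_x)/(2D); substitute and cancel common factors


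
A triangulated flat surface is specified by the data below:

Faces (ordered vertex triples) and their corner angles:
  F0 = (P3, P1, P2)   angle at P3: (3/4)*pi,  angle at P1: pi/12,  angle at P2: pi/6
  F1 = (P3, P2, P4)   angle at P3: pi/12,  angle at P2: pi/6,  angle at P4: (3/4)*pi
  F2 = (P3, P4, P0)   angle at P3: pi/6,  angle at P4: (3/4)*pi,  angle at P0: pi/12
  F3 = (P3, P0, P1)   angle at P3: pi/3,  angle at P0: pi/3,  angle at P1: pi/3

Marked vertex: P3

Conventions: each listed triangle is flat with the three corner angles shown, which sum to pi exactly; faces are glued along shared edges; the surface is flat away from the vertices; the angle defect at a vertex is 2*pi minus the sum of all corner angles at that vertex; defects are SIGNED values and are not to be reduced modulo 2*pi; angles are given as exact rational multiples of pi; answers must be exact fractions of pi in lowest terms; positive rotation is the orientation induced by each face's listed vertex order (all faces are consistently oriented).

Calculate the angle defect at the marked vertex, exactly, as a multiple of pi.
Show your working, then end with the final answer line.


Sum of corner angles at P3: (4/3)*pi
defect = 2*pi - (4/3)*pi

Answer: defect(P3) = (2/3)*pi


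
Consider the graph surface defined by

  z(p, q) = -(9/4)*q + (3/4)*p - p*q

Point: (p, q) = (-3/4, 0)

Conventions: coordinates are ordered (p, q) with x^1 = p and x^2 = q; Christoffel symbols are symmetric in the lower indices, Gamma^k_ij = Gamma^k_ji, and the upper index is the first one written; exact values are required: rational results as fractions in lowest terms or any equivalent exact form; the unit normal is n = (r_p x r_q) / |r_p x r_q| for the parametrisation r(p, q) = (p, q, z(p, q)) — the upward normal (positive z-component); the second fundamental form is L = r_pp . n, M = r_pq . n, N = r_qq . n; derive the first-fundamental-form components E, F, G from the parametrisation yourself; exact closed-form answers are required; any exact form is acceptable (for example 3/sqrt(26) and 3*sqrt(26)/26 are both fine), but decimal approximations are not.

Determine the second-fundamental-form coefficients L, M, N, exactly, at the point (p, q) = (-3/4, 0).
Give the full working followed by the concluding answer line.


z_p = 3/4, z_q = -3/2, z_pp = 0, z_pq = -1, z_qq = 0
E = 25/16, F = -9/8, G = 13/4; answer radicand W^2 = 61/16
unnormalised second-form numerators: l = 0, m = -1, n = 0; L = l/sqrt(61/16), and similarly M = m/sqrt(W^2), N = n/sqrt(W^2)

Answer: L = 0, M = -4*sqrt(61)/61, N = 0


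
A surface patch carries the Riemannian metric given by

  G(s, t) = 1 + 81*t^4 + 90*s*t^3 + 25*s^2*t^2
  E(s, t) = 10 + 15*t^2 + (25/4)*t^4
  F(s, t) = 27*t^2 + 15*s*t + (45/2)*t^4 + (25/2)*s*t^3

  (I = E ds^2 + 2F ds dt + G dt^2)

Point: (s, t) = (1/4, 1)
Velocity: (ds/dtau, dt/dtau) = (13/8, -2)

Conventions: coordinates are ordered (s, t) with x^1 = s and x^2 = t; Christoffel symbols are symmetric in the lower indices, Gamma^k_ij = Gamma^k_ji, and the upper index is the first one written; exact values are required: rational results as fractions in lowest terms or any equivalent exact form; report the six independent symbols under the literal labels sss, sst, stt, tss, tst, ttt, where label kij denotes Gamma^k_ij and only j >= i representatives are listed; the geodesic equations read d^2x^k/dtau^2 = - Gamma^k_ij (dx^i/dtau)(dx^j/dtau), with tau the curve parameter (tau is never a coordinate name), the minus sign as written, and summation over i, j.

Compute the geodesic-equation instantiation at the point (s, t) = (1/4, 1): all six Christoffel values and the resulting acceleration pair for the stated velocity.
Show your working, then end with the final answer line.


E = 125/4, F = 451/8, G = 1697/16 at the point
E_s = 0, E_t = 55, F_s = 55/2, F_t = 1257/8, G_s = 205/2, G_t = 3157/8
EG - F^2 = 2181/16;  g^inv = (16/2181) * [[1697/16, -451/8], [-451/8, 125/4]]
first-kind symbols [ij,l] = (1/2)(d_i g_jl + d_j g_il - d_l g_ij): [ss,s] = E_s/2 = 0, [ss,t] = F_s - E_t/2 = 0, [st,s] = E_t/2 = 55/2, [st,t] = G_s/2 = 205/4, [tt,s] = F_t - G_s/2 = 847/8, [tt,t] = G_t/2 = 3157/16
Gamma^s_ij = (G*[ij,s] - F*[ij,t])/(EG - F^2), Gamma^t_ij = (E*[ij,t] - F*[ij,s])/(EG - F^2)
Gamma_sss = 0, Gamma_sst = 440/2181, Gamma_stt = 1694/2181, Gamma_tss = 0, Gamma_tst = 820/2181, Gamma_ttt = 3157/2181
d^2s/dtau^2 = -(Gamma_sss*(13/8)^2 + 2*Gamma_sst*(13/8)*(-2) + Gamma_stt*(-2)^2) = -3916/2181
d^2t/dtau^2 = -(Gamma_tss*(13/8)^2 + 2*Gamma_tst*(13/8)*(-2) + Gamma_ttt*(-2)^2) = -7298/2181

Answer: Gamma_sss = 0, Gamma_sst = 440/2181, Gamma_stt = 1694/2181, Gamma_tss = 0, Gamma_tst = 820/2181, Gamma_ttt = 3157/2181; accelerations (d^2s/dtau^2, d^2t/dtau^2) = (-3916/2181, -7298/2181)


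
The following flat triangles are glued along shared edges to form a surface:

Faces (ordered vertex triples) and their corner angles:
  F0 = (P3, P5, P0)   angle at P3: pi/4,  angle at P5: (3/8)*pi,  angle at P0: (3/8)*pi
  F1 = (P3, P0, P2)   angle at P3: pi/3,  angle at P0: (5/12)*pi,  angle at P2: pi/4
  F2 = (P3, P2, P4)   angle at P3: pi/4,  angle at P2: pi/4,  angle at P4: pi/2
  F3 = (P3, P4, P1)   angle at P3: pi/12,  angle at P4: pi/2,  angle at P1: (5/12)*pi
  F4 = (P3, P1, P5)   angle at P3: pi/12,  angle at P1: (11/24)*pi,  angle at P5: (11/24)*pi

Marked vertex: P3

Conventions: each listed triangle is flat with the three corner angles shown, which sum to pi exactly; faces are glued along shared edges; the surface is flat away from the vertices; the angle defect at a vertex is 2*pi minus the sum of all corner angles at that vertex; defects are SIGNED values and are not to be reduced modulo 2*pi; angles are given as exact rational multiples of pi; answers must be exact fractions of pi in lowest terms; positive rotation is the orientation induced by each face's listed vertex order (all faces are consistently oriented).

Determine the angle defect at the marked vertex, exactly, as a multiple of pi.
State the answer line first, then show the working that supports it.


Answer: defect(P3) = pi

Sum of corner angles at P3: pi
defect = 2*pi - pi


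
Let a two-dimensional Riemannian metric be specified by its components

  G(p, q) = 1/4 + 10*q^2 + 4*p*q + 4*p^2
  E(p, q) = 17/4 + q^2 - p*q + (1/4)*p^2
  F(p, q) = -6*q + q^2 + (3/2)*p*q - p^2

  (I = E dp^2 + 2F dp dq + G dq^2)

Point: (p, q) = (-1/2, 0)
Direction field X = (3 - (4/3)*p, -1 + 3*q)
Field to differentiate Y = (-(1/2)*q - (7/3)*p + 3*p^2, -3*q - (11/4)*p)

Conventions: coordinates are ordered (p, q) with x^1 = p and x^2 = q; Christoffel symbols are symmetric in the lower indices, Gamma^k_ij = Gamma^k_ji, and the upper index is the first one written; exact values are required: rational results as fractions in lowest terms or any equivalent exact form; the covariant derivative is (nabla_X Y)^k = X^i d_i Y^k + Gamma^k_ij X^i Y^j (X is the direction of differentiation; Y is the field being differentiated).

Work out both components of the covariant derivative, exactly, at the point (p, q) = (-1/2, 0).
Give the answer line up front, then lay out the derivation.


Answer: (nabla_X Y)^p = -53792/3069, (nabla_X Y)^q = -19829/3069

E = 69/16, F = -1/4, G = 5/4 at the point
E_p = -1/4, E_q = 1/2, F_p = 1, F_q = -27/4, G_p = -4, G_q = -2
EG - F^2 = 341/64;  g^inv = (64/341) * [[5/4, 1/4], [1/4, 69/16]]
first-kind symbols [ij,l] = (1/2)(d_i g_jl + d_j g_il - d_l g_ij): [pp,p] = E_p/2 = -1/8, [pp,q] = F_p - E_q/2 = 3/4, [pq,p] = E_q/2 = 1/4, [pq,q] = G_p/2 = -2, [qq,p] = F_q - G_p/2 = -19/4, [qq,q] = G_q/2 = -1
Gamma^p_ij = (G*[ij,p] - F*[ij,q])/(EG - F^2), Gamma^q_ij = (E*[ij,q] - F*[ij,p])/(EG - F^2)
Gamma_ppp = 2/341, Gamma_ppq = -12/341, Gamma_pqq = -36/31, Gamma_qpp = 205/341, Gamma_qpq = -548/341, Gamma_qqq = -32/31
X = (11/3, -1), Y = (23/12, 11/8) at the point


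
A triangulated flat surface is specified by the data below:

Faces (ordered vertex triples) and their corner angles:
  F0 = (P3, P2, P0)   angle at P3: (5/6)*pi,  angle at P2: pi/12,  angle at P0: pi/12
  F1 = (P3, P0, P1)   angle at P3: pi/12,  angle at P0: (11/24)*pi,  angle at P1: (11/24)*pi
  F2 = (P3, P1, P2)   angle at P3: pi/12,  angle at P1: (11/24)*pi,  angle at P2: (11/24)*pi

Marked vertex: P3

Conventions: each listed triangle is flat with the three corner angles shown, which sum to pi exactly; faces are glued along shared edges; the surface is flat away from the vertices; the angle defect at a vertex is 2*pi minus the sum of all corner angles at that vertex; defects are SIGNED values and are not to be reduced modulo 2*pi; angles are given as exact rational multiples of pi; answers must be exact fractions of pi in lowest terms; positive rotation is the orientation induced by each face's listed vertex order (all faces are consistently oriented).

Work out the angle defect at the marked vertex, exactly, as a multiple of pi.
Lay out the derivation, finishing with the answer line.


Sum of corner angles at P3: pi
defect = 2*pi - pi

Answer: defect(P3) = pi


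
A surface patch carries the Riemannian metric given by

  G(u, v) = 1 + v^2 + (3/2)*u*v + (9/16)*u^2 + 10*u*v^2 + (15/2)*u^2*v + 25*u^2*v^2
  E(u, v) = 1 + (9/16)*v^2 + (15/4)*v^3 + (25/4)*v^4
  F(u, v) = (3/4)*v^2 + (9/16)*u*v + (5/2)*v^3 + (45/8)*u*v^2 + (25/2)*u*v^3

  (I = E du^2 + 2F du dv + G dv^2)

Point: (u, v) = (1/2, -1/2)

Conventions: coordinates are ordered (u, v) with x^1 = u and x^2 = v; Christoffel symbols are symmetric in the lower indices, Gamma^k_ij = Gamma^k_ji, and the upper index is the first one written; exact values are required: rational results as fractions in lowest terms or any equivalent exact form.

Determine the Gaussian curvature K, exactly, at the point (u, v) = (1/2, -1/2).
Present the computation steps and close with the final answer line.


E = 17/16, F = -11/32, G = 185/64, EG - F^2 = 189/64 at the point
E_u = 0, E_v = -7/8, F_u = -7/16, F_v = 105/32, G_u = 77/16, G_v = -77/8
E_vv = 69/8, F_uv = 69/16, G_uu = 49/8
Using the Brioschi determinant formula for K from the metric derivatives:
M1 = [[-E_vv/2 + F_uv - G_uu/2, E_u/2, F_u - E_v/2], [F_v - G_u/2, E, F], [G_v/2, F, G]] = [[-49/16, 0, 0], [7/8, 17/16, -11/32], [-77/16, -11/32, 185/64]]; det M1 = -9261/1024
M2 = [[0, E_v/2, G_u/2], [E_v/2, E, F], [G_u/2, F, G]] = [[0, -7/16, 77/32], [-7/16, 17/16, -11/32], [77/32, -11/32, 185/64]]; det M2 = -6125/1024
det M1 - det M2 = -49/16; K = -49/16 / (189/64)^2 = -256/729

Answer: K = -256/729


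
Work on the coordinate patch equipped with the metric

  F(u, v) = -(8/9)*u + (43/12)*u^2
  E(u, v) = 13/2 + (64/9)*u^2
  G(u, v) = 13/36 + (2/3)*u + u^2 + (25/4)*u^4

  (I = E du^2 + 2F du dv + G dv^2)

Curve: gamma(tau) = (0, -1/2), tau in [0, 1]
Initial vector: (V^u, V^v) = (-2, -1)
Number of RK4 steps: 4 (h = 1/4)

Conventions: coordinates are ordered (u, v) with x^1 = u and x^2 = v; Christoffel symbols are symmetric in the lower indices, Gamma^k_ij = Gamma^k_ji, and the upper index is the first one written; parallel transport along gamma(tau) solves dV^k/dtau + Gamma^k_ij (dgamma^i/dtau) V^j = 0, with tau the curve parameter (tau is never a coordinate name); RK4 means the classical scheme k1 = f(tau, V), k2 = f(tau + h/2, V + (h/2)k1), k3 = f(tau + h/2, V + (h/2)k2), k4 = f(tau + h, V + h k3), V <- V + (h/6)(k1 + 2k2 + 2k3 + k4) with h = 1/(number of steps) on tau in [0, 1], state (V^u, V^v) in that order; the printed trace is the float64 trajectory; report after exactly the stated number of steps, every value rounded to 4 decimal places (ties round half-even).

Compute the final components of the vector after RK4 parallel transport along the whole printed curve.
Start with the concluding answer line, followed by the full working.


Answer: V^u = -2.0000, V^v = -1.0000

gamma'(tau) = (0, 0); f(tau, V)^k = -Gamma^k_ij(gamma(tau)) gamma'^i(tau) V^j; h = 1/4; intermediate values shown to 6 dp
curve data and Christoffel symbols at the stage parameters:
  tau = 0.000000: gamma = (0.000000, -0.500000), gamma' = (0.000000, 0.000000); Gamma_uuu = 0.000000, Gamma_uuv = 0.000000, Gamma_uvv = -0.051282, Gamma_vuu = -2.461538, Gamma_vuv = 0.923077, Gamma_vvv = 0.000000
  tau = 0.125000: gamma = (0.000000, -0.500000), gamma' = (0.000000, 0.000000); Gamma_uuu = 0.000000, Gamma_uuv = 0.000000, Gamma_uvv = -0.051282, Gamma_vuu = -2.461538, Gamma_vuv = 0.923077, Gamma_vvv = 0.000000
  tau = 0.250000: gamma = (0.000000, -0.500000), gamma' = (0.000000, 0.000000); Gamma_uuu = 0.000000, Gamma_uuv = 0.000000, Gamma_uvv = -0.051282, Gamma_vuu = -2.461538, Gamma_vuv = 0.923077, Gamma_vvv = 0.000000
  tau = 0.375000: gamma = (0.000000, -0.500000), gamma' = (0.000000, 0.000000); Gamma_uuu = 0.000000, Gamma_uuv = 0.000000, Gamma_uvv = -0.051282, Gamma_vuu = -2.461538, Gamma_vuv = 0.923077, Gamma_vvv = 0.000000
  tau = 0.500000: gamma = (0.000000, -0.500000), gamma' = (0.000000, 0.000000); Gamma_uuu = 0.000000, Gamma_uuv = 0.000000, Gamma_uvv = -0.051282, Gamma_vuu = -2.461538, Gamma_vuv = 0.923077, Gamma_vvv = 0.000000
  tau = 0.625000: gamma = (0.000000, -0.500000), gamma' = (0.000000, 0.000000); Gamma_uuu = 0.000000, Gamma_uuv = 0.000000, Gamma_uvv = -0.051282, Gamma_vuu = -2.461538, Gamma_vuv = 0.923077, Gamma_vvv = 0.000000
  tau = 0.750000: gamma = (0.000000, -0.500000), gamma' = (0.000000, 0.000000); Gamma_uuu = 0.000000, Gamma_uuv = 0.000000, Gamma_uvv = -0.051282, Gamma_vuu = -2.461538, Gamma_vuv = 0.923077, Gamma_vvv = 0.000000
  tau = 0.875000: gamma = (0.000000, -0.500000), gamma' = (0.000000, 0.000000); Gamma_uuu = 0.000000, Gamma_uuv = 0.000000, Gamma_uvv = -0.051282, Gamma_vuu = -2.461538, Gamma_vuv = 0.923077, Gamma_vvv = 0.000000
  tau = 1.000000: gamma = (0.000000, -0.500000), gamma' = (0.000000, 0.000000); Gamma_uuu = 0.000000, Gamma_uuv = 0.000000, Gamma_uvv = -0.051282, Gamma_vuu = -2.461538, Gamma_vuv = 0.923077, Gamma_vvv = 0.000000
step 0: V^u = -2.0000, V^v = -1.0000
step 1: k1 = (0.000000, 0.000000), k2 = (0.000000, 0.000000), k3 = (0.000000, 0.000000), k4 = (0.000000, 0.000000); V <- V + (h/6)(k1 + 2k2 + 2k3 + k4): V^u = -2.0000, V^v = -1.0000
step 2: k1 = (0.000000, 0.000000), k2 = (0.000000, 0.000000), k3 = (0.000000, 0.000000), k4 = (0.000000, 0.000000); V <- V + (h/6)(k1 + 2k2 + 2k3 + k4): V^u = -2.0000, V^v = -1.0000
step 3: k1 = (0.000000, 0.000000), k2 = (0.000000, 0.000000), k3 = (0.000000, 0.000000), k4 = (0.000000, 0.000000); V <- V + (h/6)(k1 + 2k2 + 2k3 + k4): V^u = -2.0000, V^v = -1.0000
step 4: k1 = (0.000000, 0.000000), k2 = (0.000000, 0.000000), k3 = (0.000000, 0.000000), k4 = (0.000000, 0.000000); V <- V + (h/6)(k1 + 2k2 + 2k3 + k4): V^u = -2.0000, V^v = -1.0000


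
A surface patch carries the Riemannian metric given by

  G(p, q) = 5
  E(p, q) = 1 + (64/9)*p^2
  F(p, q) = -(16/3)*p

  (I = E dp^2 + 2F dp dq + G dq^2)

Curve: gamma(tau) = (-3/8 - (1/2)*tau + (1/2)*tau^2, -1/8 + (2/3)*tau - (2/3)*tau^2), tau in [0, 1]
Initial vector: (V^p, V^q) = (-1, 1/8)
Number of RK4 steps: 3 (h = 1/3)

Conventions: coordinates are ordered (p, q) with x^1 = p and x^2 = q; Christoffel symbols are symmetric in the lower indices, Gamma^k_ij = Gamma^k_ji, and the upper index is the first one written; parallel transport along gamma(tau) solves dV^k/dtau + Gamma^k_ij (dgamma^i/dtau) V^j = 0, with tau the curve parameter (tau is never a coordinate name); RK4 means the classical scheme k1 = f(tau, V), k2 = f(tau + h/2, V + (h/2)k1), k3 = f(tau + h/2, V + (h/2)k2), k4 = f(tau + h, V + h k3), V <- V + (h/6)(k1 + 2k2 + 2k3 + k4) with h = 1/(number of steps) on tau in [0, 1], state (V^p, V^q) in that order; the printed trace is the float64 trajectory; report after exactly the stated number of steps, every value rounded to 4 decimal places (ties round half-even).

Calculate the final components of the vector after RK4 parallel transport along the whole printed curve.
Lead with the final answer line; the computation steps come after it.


Answer: V^p = -1.0000, V^q = 0.1250

gamma'(tau) = (-1/2 + tau, 2/3 - (4/3)*tau); f(tau, V)^k = -Gamma^k_ij(gamma(tau)) gamma'^i(tau) V^j; h = 1/3; intermediate values shown to 6 dp
curve data and Christoffel symbols at the stage parameters:
  tau = 0.000000: gamma = (-0.375000, -0.125000), gamma' = (-0.500000, 0.666667); Gamma_ppp = -0.444444, Gamma_ppq = 0.000000, Gamma_pqq = 0.000000, Gamma_qpp = -0.888889, Gamma_qpq = 0.000000, Gamma_qqq = 0.000000
  tau = 0.166667: gamma = (-0.444444, -0.032407), gamma' = (-0.333333, 0.444444); Gamma_ppp = -0.493468, Gamma_ppq = 0.000000, Gamma_pqq = 0.000000, Gamma_qpp = -0.832726, Gamma_qpq = 0.000000, Gamma_qqq = 0.000000
  tau = 0.333333: gamma = (-0.486111, 0.023148), gamma' = (-0.166667, 0.222222); Gamma_ppp = -0.517454, Gamma_ppq = 0.000000, Gamma_pqq = 0.000000, Gamma_qpp = -0.798357, Gamma_qpq = 0.000000, Gamma_qqq = 0.000000
  tau = 0.500000: gamma = (-0.500000, 0.041667), gamma' = (0.000000, 0.000000); Gamma_ppp = -0.524590, Gamma_ppq = 0.000000, Gamma_pqq = 0.000000, Gamma_qpp = -0.786885, Gamma_qpq = 0.000000, Gamma_qqq = 0.000000
  tau = 0.666667: gamma = (-0.486111, 0.023148), gamma' = (0.166667, -0.222222); Gamma_ppp = -0.517454, Gamma_ppq = 0.000000, Gamma_pqq = 0.000000, Gamma_qpp = -0.798357, Gamma_qpq = 0.000000, Gamma_qqq = 0.000000
  tau = 0.833333: gamma = (-0.444444, -0.032407), gamma' = (0.333333, -0.444444); Gamma_ppp = -0.493468, Gamma_ppq = 0.000000, Gamma_pqq = 0.000000, Gamma_qpp = -0.832726, Gamma_qpq = 0.000000, Gamma_qqq = 0.000000
  tau = 1.000000: gamma = (-0.375000, -0.125000), gamma' = (0.500000, -0.666667); Gamma_ppp = -0.444444, Gamma_ppq = 0.000000, Gamma_pqq = 0.000000, Gamma_qpp = -0.888889, Gamma_qpq = 0.000000, Gamma_qqq = 0.000000
step 0: V^p = -1.0000, V^q = 0.1250
step 1: k1 = (0.222222, 0.444444), k2 = (0.158397, 0.267295), k3 = (0.160147, 0.270248), k4 = (0.081638, 0.125957); V <- V + (h/6)(k1 + 2k2 + 2k3 + k4): V^p = -0.9477, V^q = 0.2164
step 2: k1 = (0.081734, 0.126104), k2 = (0.000000, 0.000000), k3 = (0.000000, 0.000000), k4 = (-0.081734, -0.126104); V <- V + (h/6)(k1 + 2k2 + 2k3 + k4): V^p = -0.9477, V^q = 0.2164
step 3: k1 = (-0.081734, -0.126104), k2 = (-0.158131, -0.266846), k3 = (-0.160226, -0.270381), k4 = (-0.222474, -0.444948); V <- V + (h/6)(k1 + 2k2 + 2k3 + k4): V^p = -1.0000, V^q = 0.1250


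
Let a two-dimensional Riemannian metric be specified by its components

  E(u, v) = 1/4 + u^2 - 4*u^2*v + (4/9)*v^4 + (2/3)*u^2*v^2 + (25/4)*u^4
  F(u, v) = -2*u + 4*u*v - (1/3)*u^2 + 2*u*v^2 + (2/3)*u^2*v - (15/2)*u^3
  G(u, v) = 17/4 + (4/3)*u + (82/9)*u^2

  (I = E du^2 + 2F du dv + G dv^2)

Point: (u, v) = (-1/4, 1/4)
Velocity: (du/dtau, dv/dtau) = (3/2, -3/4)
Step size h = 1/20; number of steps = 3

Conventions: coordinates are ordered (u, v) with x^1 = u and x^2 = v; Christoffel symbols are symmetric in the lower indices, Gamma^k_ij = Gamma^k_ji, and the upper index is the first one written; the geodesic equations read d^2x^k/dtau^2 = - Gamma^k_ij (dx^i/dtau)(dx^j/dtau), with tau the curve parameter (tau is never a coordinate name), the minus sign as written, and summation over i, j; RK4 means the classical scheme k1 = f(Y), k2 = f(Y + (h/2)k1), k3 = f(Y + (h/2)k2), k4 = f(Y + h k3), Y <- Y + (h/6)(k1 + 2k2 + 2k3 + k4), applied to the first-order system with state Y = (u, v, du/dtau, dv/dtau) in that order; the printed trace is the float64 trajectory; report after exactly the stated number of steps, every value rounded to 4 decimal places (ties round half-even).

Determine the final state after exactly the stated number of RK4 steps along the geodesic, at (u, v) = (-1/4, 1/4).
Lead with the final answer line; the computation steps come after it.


Answer: u = -0.0253, v = 0.1421, du/dtau = 1.5300, dv/dtau = -0.6715

f(Y) = (du/dtau, dv/dtau, -Gamma^u_ij Y'^i Y'^j, -Gamma^v_ij Y'^i Y'^j) with the Gammas evaluated at the stage position; h = 0.050000; intermediate values shown to 6 dp
step 0: u = -0.2500, v = 0.2500, du/dtau = 1.5000, dv/dtau = -0.7500
step 1:
  k1: at (u, v) = (-0.250000, 0.250000), (du/dtau, dv/dtau) = (1.500000, -0.750000); Gamma_uuu = -0.209892, Gamma_uuv = 0.063539, Gamma_uvv = 1.578692, Gamma_vuu = -0.452262, Gamma_vuv = -0.363744, Gamma_vvv = -0.114553; k1 = (1.500000, -0.750000, -0.272794, 0.263602)
  k2: at (u, v) = (-0.212500, 0.231250), (du/dtau, dv/dtau) = (1.493180, -0.743410); Gamma_uuu = -0.120567, Gamma_uuv = 0.023015, Gamma_uvv = 1.002276, Gamma_vuu = -0.411836, Gamma_vuv = -0.291371, Gamma_vvv = -0.061717; k2 = (1.493180, -0.743410, -0.234005, 0.305462)
  k3: at (u, v) = (-0.212670, 0.231415), (du/dtau, dv/dtau) = (1.494150, -0.742363); Gamma_uuu = -0.120882, Gamma_uuv = 0.023127, Gamma_uvv = 1.004711, Gamma_vuu = -0.411931, Gamma_vuv = -0.291705, Gamma_vvv = -0.061897; k3 = (1.494150, -0.742363, -0.232527, 0.306622)
  k4: at (u, v) = (-0.175293, 0.212882), (du/dtau, dv/dtau) = (1.488374, -0.734669); Gamma_uuu = -0.059829, Gamma_uuv = -0.003523, Gamma_uvv = 0.400294, Gamma_vuu = -0.377172, Gamma_vuv = -0.216391, Gamma_vvv = -0.020493; k4 = (1.488374, -0.734669, -0.091222, 0.373362)
  Y <- Y + (h/6)(k1 + 2k2 + 2k3 + k4): u = -0.1753, v = 0.2129, du/dtau = 1.4892, dv/dtau = -0.7345
step 2:
  k1: at (u, v) = (-0.175308, 0.212865), (du/dtau, dv/dtau) = (1.489191, -0.734491); Gamma_uuu = -0.059859, Gamma_uuv = -0.003510, Gamma_uvv = 0.400618, Gamma_vuu = -0.377210, Gamma_vuv = -0.216423, Gamma_vvv = -0.020513; k1 = (1.489191, -0.734491, -0.091054, 0.374154)
  k2: at (u, v) = (-0.138078, 0.194503), (du/dtau, dv/dtau) = (1.486915, -0.725137); Gamma_uuu = -0.023321, Gamma_uuv = -0.019272, Gamma_uvv = -0.222181, Gamma_vuu = -0.350476, Gamma_vuv = -0.138698, Gamma_vvv = 0.009126; k2 = (1.486915, -0.725137, 0.126829, 0.470982)
  k3: at (u, v) = (-0.138135, 0.194736), (du/dtau, dv/dtau) = (1.492362, -0.722716); Gamma_uuu = -0.023274, Gamma_uuv = -0.019236, Gamma_uvv = -0.221671, Gamma_vuu = -0.350297, Gamma_vuv = -0.138820, Gamma_vvv = 0.009102; k3 = (1.492362, -0.722716, 0.126124, 0.475958)
  k4: at (u, v) = (-0.100690, 0.176729), (du/dtau, dv/dtau) = (1.495497, -0.710693); Gamma_uuu = -0.005146, Gamma_uuv = -0.025839, Gamma_uvv = -0.864827, Gamma_vuu = -0.332807, Gamma_vuv = -0.058788, Gamma_vvv = 0.026590; k4 = (1.495497, -0.710693, 0.393394, 0.605932)
  Y <- Y + (h/6)(k1 + 2k2 + 2k3 + k4): u = -0.1008, v = 0.1767, du/dtau = 1.4959, dv/dtau = -0.7105
step 3:
  k1: at (u, v) = (-0.100781, 0.176691), (du/dtau, dv/dtau) = (1.495926, -0.710541); Gamma_uuu = -0.005201, Gamma_uuv = -0.025854, Gamma_uvv = -0.863113, Gamma_vuu = -0.332923, Gamma_vuv = -0.058983, Gamma_vvv = 0.026567; k1 = (1.495926, -0.710541, 0.392435, 0.606211)
  k2: at (u, v) = (-0.063383, 0.158927), (du/dtau, dv/dtau) = (1.505737, -0.695386); Gamma_uuu = 0.000638, Gamma_uuv = -0.023296, Gamma_uvv = -1.519926, Gamma_vuu = -0.326350, Gamma_vuv = 0.021689, Gamma_vvv = 0.030480; k2 = (1.505737, -0.695386, 0.684746, 0.770598)
  k3: at (u, v) = (-0.063138, 0.159306), (du/dtau, dv/dtau) = (1.513045, -0.691276); Gamma_uuu = 0.000759, Gamma_uuv = -0.023095, Gamma_uvv = -1.524769, Gamma_vuu = -0.325820, Gamma_vuv = 0.022215, Gamma_vvv = 0.030415; k3 = (1.513045, -0.691276, 0.678581, 0.777836)
  k4: at (u, v) = (-0.025129, 0.142127), (du/dtau, dv/dtau) = (1.529855, -0.671649); Gamma_uuu = 0.000625, Gamma_uuv = -0.009080, Gamma_uvv = -2.206829, Gamma_vuu = -0.330317, Gamma_vuv = 0.103744, Gamma_vvv = 0.018254; k4 = (1.529855, -0.671649, 0.975404, 0.978057)
  Y <- Y + (h/6)(k1 + 2k2 + 2k3 + k4): u = -0.0253, v = 0.1421, du/dtau = 1.5300, dv/dtau = -0.6715


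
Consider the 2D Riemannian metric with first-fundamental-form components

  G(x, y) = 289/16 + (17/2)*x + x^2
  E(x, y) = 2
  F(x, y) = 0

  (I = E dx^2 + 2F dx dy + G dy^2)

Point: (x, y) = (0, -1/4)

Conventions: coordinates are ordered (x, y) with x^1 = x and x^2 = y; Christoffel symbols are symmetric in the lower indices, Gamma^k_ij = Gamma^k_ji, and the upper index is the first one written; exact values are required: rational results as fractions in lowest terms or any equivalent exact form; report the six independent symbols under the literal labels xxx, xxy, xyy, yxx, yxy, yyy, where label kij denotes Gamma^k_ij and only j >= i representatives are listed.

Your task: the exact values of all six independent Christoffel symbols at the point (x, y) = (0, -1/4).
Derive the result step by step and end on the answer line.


E = 2, F = 0, G = 289/16 at the point
E_x = 0, E_y = 0, F_x = 0, F_y = 0, G_x = 17/2, G_y = 0
EG - F^2 = 289/8;  g^inv = (8/289) * [[289/16, 0], [0, 2]]
first-kind symbols [ij,l] = (1/2)(d_i g_jl + d_j g_il - d_l g_ij): [xx,x] = E_x/2 = 0, [xx,y] = F_x - E_y/2 = 0, [xy,x] = E_y/2 = 0, [xy,y] = G_x/2 = 17/4, [yy,x] = F_y - G_x/2 = -17/4, [yy,y] = G_y/2 = 0
Gamma^x_ij = (G*[ij,x] - F*[ij,y])/(EG - F^2), Gamma^y_ij = (E*[ij,y] - F*[ij,x])/(EG - F^2)

Answer: Gamma_xxx = 0, Gamma_xxy = 0, Gamma_xyy = -17/8, Gamma_yxx = 0, Gamma_yxy = 4/17, Gamma_yyy = 0


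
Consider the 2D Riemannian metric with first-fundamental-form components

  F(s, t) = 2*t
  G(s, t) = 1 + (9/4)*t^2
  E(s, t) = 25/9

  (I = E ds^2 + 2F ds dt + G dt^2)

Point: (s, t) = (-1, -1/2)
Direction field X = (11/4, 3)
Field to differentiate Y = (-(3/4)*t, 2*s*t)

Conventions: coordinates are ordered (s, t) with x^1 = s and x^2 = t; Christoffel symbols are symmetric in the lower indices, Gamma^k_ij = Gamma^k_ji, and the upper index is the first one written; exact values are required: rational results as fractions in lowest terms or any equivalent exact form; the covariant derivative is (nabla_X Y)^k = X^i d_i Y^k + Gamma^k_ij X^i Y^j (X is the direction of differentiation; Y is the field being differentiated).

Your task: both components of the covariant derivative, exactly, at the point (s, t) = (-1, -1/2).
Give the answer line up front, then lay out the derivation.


Answer: (nabla_X Y)^s = -873/1924, (nabla_X Y)^t = -18779/1924

E = 25/9, F = -1, G = 25/16 at the point
E_s = 0, E_t = 0, F_s = 0, F_t = 2, G_s = 0, G_t = -9/4
EG - F^2 = 481/144;  g^inv = (144/481) * [[25/16, 1], [1, 25/9]]
first-kind symbols [ij,l] = (1/2)(d_i g_jl + d_j g_il - d_l g_ij): [ss,s] = E_s/2 = 0, [ss,t] = F_s - E_t/2 = 0, [st,s] = E_t/2 = 0, [st,t] = G_s/2 = 0, [tt,s] = F_t - G_s/2 = 2, [tt,t] = G_t/2 = -9/8
Gamma^s_ij = (G*[ij,s] - F*[ij,t])/(EG - F^2), Gamma^t_ij = (E*[ij,t] - F*[ij,s])/(EG - F^2)
Gamma_sss = 0, Gamma_sst = 0, Gamma_stt = 288/481, Gamma_tss = 0, Gamma_tst = 0, Gamma_ttt = -162/481
X = (11/4, 3), Y = (3/8, 1) at the point
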